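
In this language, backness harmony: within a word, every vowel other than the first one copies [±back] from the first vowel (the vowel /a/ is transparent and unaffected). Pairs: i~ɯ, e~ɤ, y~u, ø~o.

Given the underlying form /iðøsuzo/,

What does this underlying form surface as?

/u/ harmonizes with /i/ ([-back]) → [y]
/o/ harmonizes with /i/ ([-back]) → [ø]

[iðøsyzø]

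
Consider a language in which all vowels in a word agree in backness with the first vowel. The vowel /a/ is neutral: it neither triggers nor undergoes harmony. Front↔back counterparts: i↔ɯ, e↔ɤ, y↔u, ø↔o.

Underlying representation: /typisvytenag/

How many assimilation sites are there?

0

No segment meets the rule's conditions.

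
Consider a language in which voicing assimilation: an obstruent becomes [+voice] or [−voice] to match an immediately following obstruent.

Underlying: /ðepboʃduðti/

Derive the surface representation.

/p/ before /b/ (voiced) → [b]
/ʃ/ before /d/ (voiced) → [ʒ]
/ð/ before /t/ (voiceless) → [θ]

[ðebboʒduθti]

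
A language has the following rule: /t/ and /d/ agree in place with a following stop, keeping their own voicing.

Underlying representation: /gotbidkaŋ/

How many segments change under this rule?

/t/ before /b/ (labial) → [p]
/d/ before /k/ (velar) → [g]
2 segments change.

2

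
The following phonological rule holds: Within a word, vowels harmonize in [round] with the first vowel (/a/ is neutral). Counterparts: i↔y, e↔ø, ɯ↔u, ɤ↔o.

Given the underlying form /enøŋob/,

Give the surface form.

[eneŋɤb]

/ø/ harmonizes with /e/ ([-round]) → [e]
/o/ harmonizes with /e/ ([-round]) → [ɤ]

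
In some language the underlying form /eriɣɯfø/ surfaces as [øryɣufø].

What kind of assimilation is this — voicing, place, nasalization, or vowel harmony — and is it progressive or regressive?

vowel harmony, regressive

/e/→[ø] /i/→[y] /ɯ/→[u].
Vowels agree with the last vowel, so the harmony is regressive.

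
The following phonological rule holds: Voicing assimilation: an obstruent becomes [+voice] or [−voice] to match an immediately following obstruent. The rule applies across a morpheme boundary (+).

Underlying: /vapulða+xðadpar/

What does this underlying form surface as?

/x/ before /ð/ (voiced) → [ɣ]
/d/ before /p/ (voiceless) → [t]

[vapulða+ɣðatpar]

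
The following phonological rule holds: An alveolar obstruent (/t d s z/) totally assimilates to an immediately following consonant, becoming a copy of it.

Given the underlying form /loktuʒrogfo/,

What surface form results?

[loktuʒrogfo]

no segment meets the rule's conditions; no change.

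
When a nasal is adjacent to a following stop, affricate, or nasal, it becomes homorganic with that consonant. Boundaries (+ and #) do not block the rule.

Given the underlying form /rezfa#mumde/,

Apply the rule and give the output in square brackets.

/m/ before /d/ (alveolar) → [n]

[rezfa#munde]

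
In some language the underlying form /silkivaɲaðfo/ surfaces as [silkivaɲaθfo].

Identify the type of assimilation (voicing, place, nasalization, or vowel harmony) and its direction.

/ð/→[θ].
Each target copies a feature from the following segment, so the direction is regressive.

voicing assimilation, regressive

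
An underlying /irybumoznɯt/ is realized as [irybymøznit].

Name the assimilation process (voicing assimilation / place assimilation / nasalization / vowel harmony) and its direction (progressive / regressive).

vowel harmony, progressive

/u/→[y] /o/→[ø] /ɯ/→[i].
Vowels agree with the first vowel, so the harmony is progressive.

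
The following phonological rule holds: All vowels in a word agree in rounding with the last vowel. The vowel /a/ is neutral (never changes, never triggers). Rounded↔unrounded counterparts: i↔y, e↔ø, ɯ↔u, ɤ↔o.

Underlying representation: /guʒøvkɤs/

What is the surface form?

/u/ harmonizes with /ɤ/ ([-round]) → [ɯ]
/ø/ harmonizes with /ɤ/ ([-round]) → [e]

[gɯʒevkɤs]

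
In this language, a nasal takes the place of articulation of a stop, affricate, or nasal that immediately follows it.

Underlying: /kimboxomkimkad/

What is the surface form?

[kimboxoŋkiŋkad]

/m/ before /k/ (velar) → [ŋ]
/m/ before /k/ (velar) → [ŋ]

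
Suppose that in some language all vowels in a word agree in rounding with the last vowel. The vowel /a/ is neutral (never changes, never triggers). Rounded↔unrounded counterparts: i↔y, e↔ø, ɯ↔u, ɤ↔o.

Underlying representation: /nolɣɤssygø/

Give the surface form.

/ɤ/ harmonizes with /ø/ ([+round]) → [o]

[nolɣossygø]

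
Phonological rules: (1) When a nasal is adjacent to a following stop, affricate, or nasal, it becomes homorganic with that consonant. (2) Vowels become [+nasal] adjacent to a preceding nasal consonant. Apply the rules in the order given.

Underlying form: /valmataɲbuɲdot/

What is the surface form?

Rule 1: /ɲ/ before /b/ (labial) → [m]
Rule 1: /ɲ/ before /d/ (alveolar) → [n]
After rule 1: valmatambundot
Rule 2: /a/ after nasal /m/ → [ã]

[valmãtambundot]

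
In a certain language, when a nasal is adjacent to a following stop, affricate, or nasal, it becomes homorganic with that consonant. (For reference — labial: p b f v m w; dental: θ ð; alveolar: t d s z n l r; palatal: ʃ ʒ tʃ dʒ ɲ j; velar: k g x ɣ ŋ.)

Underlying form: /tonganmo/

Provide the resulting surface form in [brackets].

/n/ before /g/ (velar) → [ŋ]
/n/ before /m/ (labial) → [m]

[toŋgammo]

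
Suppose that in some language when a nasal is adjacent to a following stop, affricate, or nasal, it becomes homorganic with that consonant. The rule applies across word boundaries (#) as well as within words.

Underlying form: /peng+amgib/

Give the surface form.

/n/ before /g/ (velar) → [ŋ]
/m/ before /g/ (velar) → [ŋ]

[peŋg+aŋgib]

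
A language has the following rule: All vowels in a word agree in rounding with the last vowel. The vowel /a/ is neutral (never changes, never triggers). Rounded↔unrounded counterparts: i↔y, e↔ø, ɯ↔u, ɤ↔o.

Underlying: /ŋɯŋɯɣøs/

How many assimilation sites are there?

/ɯ/ harmonizes with /ø/ ([+round]) → [u]
/ɯ/ harmonizes with /ø/ ([+round]) → [u]
2 segments change.

2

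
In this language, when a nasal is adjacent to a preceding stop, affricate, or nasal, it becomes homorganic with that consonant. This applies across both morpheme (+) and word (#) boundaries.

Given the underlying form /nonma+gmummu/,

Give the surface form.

/m/ after /n/ (alveolar) → [n]
/m/ after /g/ (velar) → [ŋ]

[nonna+gŋummu]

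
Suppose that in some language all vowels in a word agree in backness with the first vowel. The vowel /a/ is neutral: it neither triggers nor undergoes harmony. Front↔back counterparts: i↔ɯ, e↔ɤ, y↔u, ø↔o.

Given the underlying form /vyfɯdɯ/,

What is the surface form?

[vyfidi]

/ɯ/ harmonizes with /y/ ([-back]) → [i]
/ɯ/ harmonizes with /y/ ([-back]) → [i]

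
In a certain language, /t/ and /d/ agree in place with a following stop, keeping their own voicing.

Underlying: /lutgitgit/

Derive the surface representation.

/t/ before /g/ (velar) → [k]
/t/ before /g/ (velar) → [k]

[lukgikgit]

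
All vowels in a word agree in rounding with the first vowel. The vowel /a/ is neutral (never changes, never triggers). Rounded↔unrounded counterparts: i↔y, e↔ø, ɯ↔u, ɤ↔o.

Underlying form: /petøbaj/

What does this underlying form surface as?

[petebaj]

/ø/ harmonizes with /e/ ([-round]) → [e]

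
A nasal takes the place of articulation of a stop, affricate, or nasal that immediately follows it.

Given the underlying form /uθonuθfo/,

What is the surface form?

[uθonuθfo]

no segment meets the rule's conditions; no change.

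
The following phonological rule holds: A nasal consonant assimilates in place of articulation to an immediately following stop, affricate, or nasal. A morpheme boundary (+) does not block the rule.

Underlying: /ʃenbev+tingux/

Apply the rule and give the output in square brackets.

/n/ before /b/ (labial) → [m]
/n/ before /g/ (velar) → [ŋ]

[ʃembev+tiŋgux]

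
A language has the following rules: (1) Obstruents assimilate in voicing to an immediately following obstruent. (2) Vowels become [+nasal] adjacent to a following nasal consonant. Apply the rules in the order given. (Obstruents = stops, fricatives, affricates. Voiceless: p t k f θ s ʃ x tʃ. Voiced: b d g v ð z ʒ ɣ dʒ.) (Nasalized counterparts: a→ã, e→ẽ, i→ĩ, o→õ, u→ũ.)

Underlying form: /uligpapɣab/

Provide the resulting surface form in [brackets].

[ulikpabɣab]

Rule 1: /g/ before /p/ (voiceless) → [k]
Rule 1: /p/ before /ɣ/ (voiced) → [b]
After rule 1: ulikpabɣab
Rule 2: no segment meets the rule's conditions; no change.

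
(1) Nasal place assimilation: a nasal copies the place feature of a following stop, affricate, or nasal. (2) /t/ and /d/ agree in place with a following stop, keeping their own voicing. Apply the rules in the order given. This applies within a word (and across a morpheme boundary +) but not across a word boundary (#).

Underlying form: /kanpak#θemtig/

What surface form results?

Rule 1: /n/ before /p/ (labial) → [m]
Rule 1: /m/ before /t/ (alveolar) → [n]
After rule 1: kampak#θentig
Rule 2: no segment meets the rule's conditions; no change.

[kampak#θentig]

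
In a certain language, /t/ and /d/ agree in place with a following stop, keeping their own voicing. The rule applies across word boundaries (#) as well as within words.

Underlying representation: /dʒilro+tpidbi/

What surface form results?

/t/ before /p/ (labial) → [p]
/d/ before /b/ (labial) → [b]

[dʒilro+ppibbi]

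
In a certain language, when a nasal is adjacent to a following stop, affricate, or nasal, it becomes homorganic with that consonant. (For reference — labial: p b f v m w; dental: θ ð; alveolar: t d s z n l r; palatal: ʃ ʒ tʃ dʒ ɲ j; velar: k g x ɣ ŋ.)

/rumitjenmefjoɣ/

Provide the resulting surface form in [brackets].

/n/ before /m/ (labial) → [m]

[rumitjemmefjoɣ]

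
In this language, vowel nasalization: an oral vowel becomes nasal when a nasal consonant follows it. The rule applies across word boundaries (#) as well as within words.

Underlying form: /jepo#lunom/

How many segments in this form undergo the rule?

2

/u/ before nasal /n/ → [ũ]
/o/ before nasal /m/ → [õ]
2 segments change.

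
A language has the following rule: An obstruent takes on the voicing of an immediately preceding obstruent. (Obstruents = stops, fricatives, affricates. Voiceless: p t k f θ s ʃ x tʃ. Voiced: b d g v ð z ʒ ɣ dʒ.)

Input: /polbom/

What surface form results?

[polbom]

no segment meets the rule's conditions; no change.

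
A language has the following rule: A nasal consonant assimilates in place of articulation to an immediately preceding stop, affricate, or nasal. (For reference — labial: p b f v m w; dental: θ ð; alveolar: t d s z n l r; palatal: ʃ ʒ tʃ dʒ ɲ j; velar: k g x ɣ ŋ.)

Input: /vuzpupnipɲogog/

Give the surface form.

[vuzpupmipmogog]

/n/ after /p/ (labial) → [m]
/ɲ/ after /p/ (labial) → [m]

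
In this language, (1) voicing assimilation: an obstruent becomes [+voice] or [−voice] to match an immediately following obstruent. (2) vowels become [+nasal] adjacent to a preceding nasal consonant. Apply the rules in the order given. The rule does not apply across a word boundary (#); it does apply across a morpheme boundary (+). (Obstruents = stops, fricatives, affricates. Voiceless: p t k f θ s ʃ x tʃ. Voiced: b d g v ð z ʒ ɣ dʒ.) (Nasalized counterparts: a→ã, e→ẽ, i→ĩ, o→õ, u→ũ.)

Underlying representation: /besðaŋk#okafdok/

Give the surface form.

[bezðaŋk#okavdok]

Rule 1: /s/ before /ð/ (voiced) → [z]
Rule 1: /f/ before /d/ (voiced) → [v]
After rule 1: bezðaŋk#okavdok
Rule 2: no segment meets the rule's conditions; no change.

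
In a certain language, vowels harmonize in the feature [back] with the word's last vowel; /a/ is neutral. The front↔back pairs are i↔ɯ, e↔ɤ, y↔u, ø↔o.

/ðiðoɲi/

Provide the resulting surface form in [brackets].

/o/ harmonizes with /i/ ([-back]) → [ø]

[ðiðøɲi]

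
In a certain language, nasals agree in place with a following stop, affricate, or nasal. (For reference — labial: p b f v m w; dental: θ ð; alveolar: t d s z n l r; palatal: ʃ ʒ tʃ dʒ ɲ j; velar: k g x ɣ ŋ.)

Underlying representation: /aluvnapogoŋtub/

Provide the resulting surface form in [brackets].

[aluvnapogontub]

/ŋ/ before /t/ (alveolar) → [n]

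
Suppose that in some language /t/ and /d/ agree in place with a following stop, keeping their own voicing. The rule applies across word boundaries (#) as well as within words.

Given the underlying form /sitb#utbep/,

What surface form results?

/t/ before /b/ (labial) → [p]
/t/ before /b/ (labial) → [p]

[sipb#upbep]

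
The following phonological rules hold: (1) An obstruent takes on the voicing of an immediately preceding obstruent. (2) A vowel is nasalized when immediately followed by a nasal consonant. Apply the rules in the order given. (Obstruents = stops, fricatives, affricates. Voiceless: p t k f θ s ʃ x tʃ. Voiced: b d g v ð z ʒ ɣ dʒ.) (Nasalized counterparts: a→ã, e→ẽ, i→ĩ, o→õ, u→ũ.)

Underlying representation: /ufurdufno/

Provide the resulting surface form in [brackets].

Rule 1: no segment meets the rule's conditions; no change.
After rule 1: ufurdufno
Rule 2: no segment meets the rule's conditions; no change.

[ufurdufno]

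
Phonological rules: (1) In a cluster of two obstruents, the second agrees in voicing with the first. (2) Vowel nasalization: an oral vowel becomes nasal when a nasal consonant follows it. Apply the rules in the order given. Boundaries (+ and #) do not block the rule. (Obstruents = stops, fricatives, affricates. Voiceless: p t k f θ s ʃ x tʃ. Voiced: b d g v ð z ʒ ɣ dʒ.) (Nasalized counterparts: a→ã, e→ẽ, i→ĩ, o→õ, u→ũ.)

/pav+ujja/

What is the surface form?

Rule 1: no segment meets the rule's conditions; no change.
After rule 1: pav+ujja
Rule 2: no segment meets the rule's conditions; no change.

[pav+ujja]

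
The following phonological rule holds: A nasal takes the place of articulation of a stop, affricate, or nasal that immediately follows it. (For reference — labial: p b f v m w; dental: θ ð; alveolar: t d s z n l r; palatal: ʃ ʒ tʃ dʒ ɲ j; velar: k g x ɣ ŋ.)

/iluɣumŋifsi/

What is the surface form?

[iluɣuŋŋifsi]

/m/ before /ŋ/ (velar) → [ŋ]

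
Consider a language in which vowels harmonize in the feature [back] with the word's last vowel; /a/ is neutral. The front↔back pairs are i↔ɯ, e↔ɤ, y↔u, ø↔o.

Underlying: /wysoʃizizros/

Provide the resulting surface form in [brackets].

[wusoʃɯzɯzros]

/y/ harmonizes with /o/ ([+back]) → [u]
/i/ harmonizes with /o/ ([+back]) → [ɯ]
/i/ harmonizes with /o/ ([+back]) → [ɯ]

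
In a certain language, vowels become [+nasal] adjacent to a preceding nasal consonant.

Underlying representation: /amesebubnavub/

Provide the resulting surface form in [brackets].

/e/ after nasal /m/ → [ẽ]
/a/ after nasal /n/ → [ã]

[amẽsebubnãvub]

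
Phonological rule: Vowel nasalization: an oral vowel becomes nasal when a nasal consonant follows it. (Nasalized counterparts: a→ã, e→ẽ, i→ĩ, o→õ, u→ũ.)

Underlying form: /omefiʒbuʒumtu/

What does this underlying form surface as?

/o/ before nasal /m/ → [õ]
/u/ before nasal /m/ → [ũ]

[õmefiʒbuʒũmtu]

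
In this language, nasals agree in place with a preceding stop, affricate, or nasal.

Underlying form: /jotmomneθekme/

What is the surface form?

/m/ after /t/ (alveolar) → [n]
/n/ after /m/ (labial) → [m]
/m/ after /k/ (velar) → [ŋ]

[jotnommeθekŋe]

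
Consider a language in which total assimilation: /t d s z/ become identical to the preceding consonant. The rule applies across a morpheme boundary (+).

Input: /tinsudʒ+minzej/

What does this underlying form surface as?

/s/ after /n/ → [n] (total assimilation)
/z/ after /n/ → [n] (total assimilation)

[tinnudʒ+minnej]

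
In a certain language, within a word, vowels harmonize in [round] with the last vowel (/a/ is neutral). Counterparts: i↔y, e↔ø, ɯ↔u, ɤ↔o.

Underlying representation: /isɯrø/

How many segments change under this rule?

/i/ harmonizes with /ø/ ([+round]) → [y]
/ɯ/ harmonizes with /ø/ ([+round]) → [u]
2 segments change.

2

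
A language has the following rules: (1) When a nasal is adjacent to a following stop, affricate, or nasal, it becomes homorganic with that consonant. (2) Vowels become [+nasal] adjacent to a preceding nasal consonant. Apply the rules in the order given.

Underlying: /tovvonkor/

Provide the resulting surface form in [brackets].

[tovvoŋkor]

Rule 1: /n/ before /k/ (velar) → [ŋ]
After rule 1: tovvoŋkor
Rule 2: no segment meets the rule's conditions; no change.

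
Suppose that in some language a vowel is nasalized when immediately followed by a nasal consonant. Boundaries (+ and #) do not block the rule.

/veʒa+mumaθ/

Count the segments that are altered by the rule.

/a/ before nasal /m/ → [ã]
/u/ before nasal /m/ → [ũ]
2 segments change.

2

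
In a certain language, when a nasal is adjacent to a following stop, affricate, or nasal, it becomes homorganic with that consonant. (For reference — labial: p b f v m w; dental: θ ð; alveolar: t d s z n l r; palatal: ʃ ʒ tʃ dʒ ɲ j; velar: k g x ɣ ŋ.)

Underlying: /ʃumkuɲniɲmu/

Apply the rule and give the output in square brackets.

/m/ before /k/ (velar) → [ŋ]
/ɲ/ before /n/ (alveolar) → [n]
/ɲ/ before /m/ (labial) → [m]

[ʃuŋkunnimmu]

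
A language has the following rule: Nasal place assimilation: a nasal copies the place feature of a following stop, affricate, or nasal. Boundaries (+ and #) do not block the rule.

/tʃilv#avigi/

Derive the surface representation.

[tʃilv#avigi]

no segment meets the rule's conditions; no change.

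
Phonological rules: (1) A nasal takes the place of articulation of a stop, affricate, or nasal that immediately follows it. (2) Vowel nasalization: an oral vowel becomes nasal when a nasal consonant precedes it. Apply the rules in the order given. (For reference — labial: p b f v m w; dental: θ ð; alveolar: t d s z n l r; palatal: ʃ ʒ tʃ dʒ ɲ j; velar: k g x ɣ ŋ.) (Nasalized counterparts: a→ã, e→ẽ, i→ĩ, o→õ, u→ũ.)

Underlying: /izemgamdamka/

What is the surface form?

[izeŋgandaŋka]

Rule 1: /m/ before /g/ (velar) → [ŋ]
Rule 1: /m/ before /d/ (alveolar) → [n]
Rule 1: /m/ before /k/ (velar) → [ŋ]
After rule 1: izeŋgandaŋka
Rule 2: no segment meets the rule's conditions; no change.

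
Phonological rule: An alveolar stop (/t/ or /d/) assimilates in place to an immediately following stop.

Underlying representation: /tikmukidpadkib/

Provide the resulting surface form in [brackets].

/d/ before /p/ (labial) → [b]
/d/ before /k/ (velar) → [g]

[tikmukibpagkib]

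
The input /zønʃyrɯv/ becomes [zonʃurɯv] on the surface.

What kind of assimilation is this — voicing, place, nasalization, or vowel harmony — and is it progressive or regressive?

/ø/→[o] /y/→[u].
Vowels agree with the last vowel, so the harmony is regressive.

vowel harmony, regressive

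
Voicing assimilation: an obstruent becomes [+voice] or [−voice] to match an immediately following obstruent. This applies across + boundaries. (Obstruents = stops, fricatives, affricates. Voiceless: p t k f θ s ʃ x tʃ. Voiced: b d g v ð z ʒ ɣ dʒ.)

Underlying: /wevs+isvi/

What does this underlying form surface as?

[wefs+izvi]

/v/ before /s/ (voiceless) → [f]
/s/ before /v/ (voiced) → [z]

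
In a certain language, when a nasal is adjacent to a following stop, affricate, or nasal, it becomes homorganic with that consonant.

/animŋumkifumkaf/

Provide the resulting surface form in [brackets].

[aniŋŋuŋkifuŋkaf]

/m/ before /ŋ/ (velar) → [ŋ]
/m/ before /k/ (velar) → [ŋ]
/m/ before /k/ (velar) → [ŋ]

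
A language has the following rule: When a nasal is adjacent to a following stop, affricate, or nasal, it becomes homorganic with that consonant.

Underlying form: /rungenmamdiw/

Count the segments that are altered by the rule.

3

/n/ before /g/ (velar) → [ŋ]
/n/ before /m/ (labial) → [m]
/m/ before /d/ (alveolar) → [n]
3 segments change.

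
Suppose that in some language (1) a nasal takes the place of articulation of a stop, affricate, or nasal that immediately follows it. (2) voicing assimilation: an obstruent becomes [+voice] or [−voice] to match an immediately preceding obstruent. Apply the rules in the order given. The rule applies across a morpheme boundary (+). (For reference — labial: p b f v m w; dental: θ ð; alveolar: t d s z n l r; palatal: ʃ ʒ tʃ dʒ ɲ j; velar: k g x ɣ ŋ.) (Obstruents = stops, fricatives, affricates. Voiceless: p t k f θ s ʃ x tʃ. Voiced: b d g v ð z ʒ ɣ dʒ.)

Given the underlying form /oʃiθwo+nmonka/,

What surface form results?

[oʃiθwo+mmoŋka]

Rule 1: /n/ before /m/ (labial) → [m]
Rule 1: /n/ before /k/ (velar) → [ŋ]
After rule 1: oʃiθwo+mmoŋka
Rule 2: no segment meets the rule's conditions; no change.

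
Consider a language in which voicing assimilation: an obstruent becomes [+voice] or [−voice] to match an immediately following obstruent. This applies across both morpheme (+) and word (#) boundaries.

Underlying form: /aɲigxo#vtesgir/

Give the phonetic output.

[aɲikxo#ftezgir]

/g/ before /x/ (voiceless) → [k]
/v/ before /t/ (voiceless) → [f]
/s/ before /g/ (voiced) → [z]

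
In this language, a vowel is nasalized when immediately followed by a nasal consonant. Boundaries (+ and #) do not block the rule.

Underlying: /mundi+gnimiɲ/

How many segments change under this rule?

3

/u/ before nasal /n/ → [ũ]
/i/ before nasal /m/ → [ĩ]
/i/ before nasal /ɲ/ → [ĩ]
3 segments change.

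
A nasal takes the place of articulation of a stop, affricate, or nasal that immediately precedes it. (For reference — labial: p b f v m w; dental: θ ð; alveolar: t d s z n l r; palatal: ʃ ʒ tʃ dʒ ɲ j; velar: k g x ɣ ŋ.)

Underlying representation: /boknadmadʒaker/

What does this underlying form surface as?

/n/ after /k/ (velar) → [ŋ]
/m/ after /d/ (alveolar) → [n]

[bokŋadnadʒaker]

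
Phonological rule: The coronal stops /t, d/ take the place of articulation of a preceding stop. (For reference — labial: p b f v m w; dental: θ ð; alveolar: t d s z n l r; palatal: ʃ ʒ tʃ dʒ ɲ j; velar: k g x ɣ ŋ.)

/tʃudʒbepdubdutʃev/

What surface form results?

/d/ after /p/ (labial) → [b]
/d/ after /b/ (labial) → [b]

[tʃudʒbepbubbutʃev]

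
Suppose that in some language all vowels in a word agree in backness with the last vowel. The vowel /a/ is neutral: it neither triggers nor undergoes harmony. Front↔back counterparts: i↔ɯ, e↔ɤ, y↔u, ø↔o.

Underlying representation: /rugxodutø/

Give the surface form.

/u/ harmonizes with /ø/ ([-back]) → [y]
/o/ harmonizes with /ø/ ([-back]) → [ø]
/u/ harmonizes with /ø/ ([-back]) → [y]

[rygxødytø]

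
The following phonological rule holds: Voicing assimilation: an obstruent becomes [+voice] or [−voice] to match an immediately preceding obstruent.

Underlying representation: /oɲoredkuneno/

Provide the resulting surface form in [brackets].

/k/ after /d/ (voiced) → [g]

[oɲoredguneno]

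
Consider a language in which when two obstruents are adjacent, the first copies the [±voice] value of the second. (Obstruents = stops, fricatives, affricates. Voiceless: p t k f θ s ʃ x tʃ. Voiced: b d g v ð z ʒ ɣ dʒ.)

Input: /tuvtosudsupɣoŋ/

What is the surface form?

[tuftosutsubɣoŋ]

/v/ before /t/ (voiceless) → [f]
/d/ before /s/ (voiceless) → [t]
/p/ before /ɣ/ (voiced) → [b]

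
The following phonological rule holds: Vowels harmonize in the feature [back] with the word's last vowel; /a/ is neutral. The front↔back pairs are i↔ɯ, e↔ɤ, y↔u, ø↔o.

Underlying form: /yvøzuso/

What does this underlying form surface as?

/y/ harmonizes with /o/ ([+back]) → [u]
/ø/ harmonizes with /o/ ([+back]) → [o]

[uvozuso]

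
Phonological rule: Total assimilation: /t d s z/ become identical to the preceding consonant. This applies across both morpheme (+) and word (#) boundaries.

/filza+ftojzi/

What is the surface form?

[filla+ffojji]

/z/ after /l/ → [l] (total assimilation)
/t/ after /f/ → [f] (total assimilation)
/z/ after /j/ → [j] (total assimilation)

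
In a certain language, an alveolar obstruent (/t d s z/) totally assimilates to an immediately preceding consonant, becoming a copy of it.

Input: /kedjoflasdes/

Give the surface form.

[kedjoflasses]

/d/ after /s/ → [s] (total assimilation)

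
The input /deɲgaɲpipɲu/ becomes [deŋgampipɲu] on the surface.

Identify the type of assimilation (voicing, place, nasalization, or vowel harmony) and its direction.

place assimilation, regressive

/ɲ/→[ŋ] /ɲ/→[m].
Each target copies a feature from the following segment, so the direction is regressive.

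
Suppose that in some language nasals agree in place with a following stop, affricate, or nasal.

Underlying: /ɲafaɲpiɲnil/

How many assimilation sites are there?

/ɲ/ before /p/ (labial) → [m]
/ɲ/ before /n/ (alveolar) → [n]
2 segments change.

2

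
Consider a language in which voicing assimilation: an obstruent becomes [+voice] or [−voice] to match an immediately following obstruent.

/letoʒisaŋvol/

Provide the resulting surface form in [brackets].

no segment meets the rule's conditions; no change.

[letoʒisaŋvol]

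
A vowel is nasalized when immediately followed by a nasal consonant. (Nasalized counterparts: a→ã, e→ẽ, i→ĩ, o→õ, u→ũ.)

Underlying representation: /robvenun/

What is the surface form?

/e/ before nasal /n/ → [ẽ]
/u/ before nasal /n/ → [ũ]

[robvẽnũn]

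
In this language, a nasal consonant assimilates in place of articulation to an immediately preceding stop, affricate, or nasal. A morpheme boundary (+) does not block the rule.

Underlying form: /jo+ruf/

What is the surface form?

[jo+ruf]

no segment meets the rule's conditions; no change.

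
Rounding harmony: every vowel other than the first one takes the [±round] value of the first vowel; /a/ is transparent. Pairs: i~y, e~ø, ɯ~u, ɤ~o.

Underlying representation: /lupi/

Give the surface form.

[lupy]

/i/ harmonizes with /u/ ([+round]) → [y]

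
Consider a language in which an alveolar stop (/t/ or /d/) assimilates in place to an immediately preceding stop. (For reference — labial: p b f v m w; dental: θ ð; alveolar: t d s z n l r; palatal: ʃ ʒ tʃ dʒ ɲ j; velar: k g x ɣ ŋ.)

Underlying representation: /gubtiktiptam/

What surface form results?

[gubpikkippam]

/t/ after /b/ (labial) → [p]
/t/ after /k/ (velar) → [k]
/t/ after /p/ (labial) → [p]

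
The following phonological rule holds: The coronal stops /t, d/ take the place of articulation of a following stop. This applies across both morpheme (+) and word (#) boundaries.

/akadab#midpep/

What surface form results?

[akadab#mibpep]

/d/ before /p/ (labial) → [b]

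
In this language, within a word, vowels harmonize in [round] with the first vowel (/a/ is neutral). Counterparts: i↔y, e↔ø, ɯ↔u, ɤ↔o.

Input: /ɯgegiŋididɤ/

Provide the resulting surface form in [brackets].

[ɯgegiŋididɤ]

no segment meets the rule's conditions; no change.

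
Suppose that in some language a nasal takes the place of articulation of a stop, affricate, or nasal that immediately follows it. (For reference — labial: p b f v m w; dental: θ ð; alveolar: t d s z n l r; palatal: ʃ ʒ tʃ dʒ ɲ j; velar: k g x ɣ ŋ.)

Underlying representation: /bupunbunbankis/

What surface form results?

/n/ before /b/ (labial) → [m]
/n/ before /b/ (labial) → [m]
/n/ before /k/ (velar) → [ŋ]

[bupumbumbaŋkis]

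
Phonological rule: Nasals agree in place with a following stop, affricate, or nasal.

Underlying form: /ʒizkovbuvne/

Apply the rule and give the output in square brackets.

no segment meets the rule's conditions; no change.

[ʒizkovbuvne]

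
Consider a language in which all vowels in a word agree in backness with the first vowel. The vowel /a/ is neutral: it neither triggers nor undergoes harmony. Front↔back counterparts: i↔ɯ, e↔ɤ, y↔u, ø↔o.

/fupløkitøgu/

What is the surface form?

[fuplokɯtogu]

/ø/ harmonizes with /u/ ([+back]) → [o]
/i/ harmonizes with /u/ ([+back]) → [ɯ]
/ø/ harmonizes with /u/ ([+back]) → [o]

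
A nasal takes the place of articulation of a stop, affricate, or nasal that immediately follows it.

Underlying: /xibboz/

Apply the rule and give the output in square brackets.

no segment meets the rule's conditions; no change.

[xibboz]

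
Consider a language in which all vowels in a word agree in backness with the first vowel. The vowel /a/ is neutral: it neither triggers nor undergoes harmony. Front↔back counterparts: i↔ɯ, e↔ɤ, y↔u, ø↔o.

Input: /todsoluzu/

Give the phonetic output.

[todsoluzu]

no segment meets the rule's conditions; no change.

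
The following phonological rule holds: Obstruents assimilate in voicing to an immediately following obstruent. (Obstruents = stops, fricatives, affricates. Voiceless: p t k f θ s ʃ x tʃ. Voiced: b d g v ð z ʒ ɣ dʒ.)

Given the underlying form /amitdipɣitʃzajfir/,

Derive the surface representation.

[amiddibɣidʒzajfir]

/t/ before /d/ (voiced) → [d]
/p/ before /ɣ/ (voiced) → [b]
/tʃ/ before /z/ (voiced) → [dʒ]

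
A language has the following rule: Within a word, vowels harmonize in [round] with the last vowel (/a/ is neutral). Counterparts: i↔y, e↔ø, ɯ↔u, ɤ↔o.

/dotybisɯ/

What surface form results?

[dɤtibisɯ]

/o/ harmonizes with /ɯ/ ([-round]) → [ɤ]
/y/ harmonizes with /ɯ/ ([-round]) → [i]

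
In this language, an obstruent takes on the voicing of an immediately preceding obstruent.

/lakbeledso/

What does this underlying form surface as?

[lakpeledzo]

/b/ after /k/ (voiceless) → [p]
/s/ after /d/ (voiced) → [z]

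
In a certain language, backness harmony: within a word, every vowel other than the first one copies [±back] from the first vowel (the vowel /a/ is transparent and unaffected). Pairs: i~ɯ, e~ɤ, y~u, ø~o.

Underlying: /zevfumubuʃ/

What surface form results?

/u/ harmonizes with /e/ ([-back]) → [y]
/u/ harmonizes with /e/ ([-back]) → [y]
/u/ harmonizes with /e/ ([-back]) → [y]

[zevfymybyʃ]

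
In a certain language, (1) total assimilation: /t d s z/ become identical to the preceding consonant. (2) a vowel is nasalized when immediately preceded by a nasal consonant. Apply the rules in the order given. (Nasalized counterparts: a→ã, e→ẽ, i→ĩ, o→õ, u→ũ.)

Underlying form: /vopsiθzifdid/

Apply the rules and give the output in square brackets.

[voppiθθiffid]

Rule 1: /s/ after /p/ → [p] (total assimilation)
Rule 1: /z/ after /θ/ → [θ] (total assimilation)
Rule 1: /d/ after /f/ → [f] (total assimilation)
After rule 1: voppiθθiffid
Rule 2: no segment meets the rule's conditions; no change.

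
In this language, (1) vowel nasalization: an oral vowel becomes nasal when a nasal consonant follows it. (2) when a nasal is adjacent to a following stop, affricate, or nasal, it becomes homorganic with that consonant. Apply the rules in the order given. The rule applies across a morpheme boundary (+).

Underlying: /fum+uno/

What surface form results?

Rule 1: /u/ before nasal /m/ → [ũ]
Rule 1: /u/ before nasal /n/ → [ũ]
After rule 1: fũm+ũno
Rule 2: no segment meets the rule's conditions; no change.

[fũm+ũno]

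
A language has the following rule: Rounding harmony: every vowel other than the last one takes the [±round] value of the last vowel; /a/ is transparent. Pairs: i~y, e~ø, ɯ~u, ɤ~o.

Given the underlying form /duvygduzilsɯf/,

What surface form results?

[dɯvigdɯzilsɯf]

/u/ harmonizes with /ɯ/ ([-round]) → [ɯ]
/y/ harmonizes with /ɯ/ ([-round]) → [i]
/u/ harmonizes with /ɯ/ ([-round]) → [ɯ]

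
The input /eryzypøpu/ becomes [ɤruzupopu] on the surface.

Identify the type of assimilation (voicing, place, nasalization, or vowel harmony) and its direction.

vowel harmony, regressive

/e/→[ɤ] /y/→[u] /y/→[u] /ø/→[o].
Vowels agree with the last vowel, so the harmony is regressive.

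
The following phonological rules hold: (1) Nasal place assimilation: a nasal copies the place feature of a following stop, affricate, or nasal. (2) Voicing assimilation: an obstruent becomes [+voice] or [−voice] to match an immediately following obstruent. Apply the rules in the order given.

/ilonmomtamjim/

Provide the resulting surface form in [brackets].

[ilommontamjim]

Rule 1: /n/ before /m/ (labial) → [m]
Rule 1: /m/ before /t/ (alveolar) → [n]
After rule 1: ilommontamjim
Rule 2: no segment meets the rule's conditions; no change.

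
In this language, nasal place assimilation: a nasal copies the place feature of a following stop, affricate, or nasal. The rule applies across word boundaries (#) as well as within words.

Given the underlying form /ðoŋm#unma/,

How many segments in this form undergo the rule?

/ŋ/ before /m/ (labial) → [m]
/n/ before /m/ (labial) → [m]
2 segments change.

2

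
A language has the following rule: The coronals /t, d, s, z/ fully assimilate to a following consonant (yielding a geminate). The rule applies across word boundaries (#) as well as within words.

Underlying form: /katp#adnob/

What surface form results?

[kapp#annob]

/t/ before /p/ → [p] (total assimilation)
/d/ before /n/ → [n] (total assimilation)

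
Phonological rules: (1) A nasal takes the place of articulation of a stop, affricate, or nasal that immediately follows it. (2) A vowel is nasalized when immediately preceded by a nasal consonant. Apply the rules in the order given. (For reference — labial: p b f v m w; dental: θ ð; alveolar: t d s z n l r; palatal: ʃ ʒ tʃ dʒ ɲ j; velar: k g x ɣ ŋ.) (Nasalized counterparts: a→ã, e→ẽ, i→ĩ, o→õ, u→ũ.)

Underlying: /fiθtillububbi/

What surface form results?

[fiθtillububbi]

Rule 1: no segment meets the rule's conditions; no change.
After rule 1: fiθtillububbi
Rule 2: no segment meets the rule's conditions; no change.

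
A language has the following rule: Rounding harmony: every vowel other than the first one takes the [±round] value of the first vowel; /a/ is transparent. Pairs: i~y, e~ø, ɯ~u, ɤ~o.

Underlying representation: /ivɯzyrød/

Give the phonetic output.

[ivɯzired]

/y/ harmonizes with /i/ ([-round]) → [i]
/ø/ harmonizes with /i/ ([-round]) → [e]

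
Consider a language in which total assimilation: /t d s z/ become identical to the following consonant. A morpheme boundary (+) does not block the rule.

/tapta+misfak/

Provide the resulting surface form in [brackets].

[tapta+miffak]

/s/ before /f/ → [f] (total assimilation)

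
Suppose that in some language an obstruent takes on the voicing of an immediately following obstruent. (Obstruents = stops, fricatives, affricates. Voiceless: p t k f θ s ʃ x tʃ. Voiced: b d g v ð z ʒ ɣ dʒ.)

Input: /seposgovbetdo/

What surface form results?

[sepozgovbeddo]

/s/ before /g/ (voiced) → [z]
/t/ before /d/ (voiced) → [d]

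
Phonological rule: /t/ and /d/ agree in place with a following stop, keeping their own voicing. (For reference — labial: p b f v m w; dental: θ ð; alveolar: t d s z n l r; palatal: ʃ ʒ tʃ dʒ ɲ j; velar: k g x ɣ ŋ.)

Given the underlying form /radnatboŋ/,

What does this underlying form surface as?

/t/ before /b/ (labial) → [p]

[radnapboŋ]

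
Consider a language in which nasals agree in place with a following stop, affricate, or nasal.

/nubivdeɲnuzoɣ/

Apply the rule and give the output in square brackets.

/ɲ/ before /n/ (alveolar) → [n]

[nubivdennuzoɣ]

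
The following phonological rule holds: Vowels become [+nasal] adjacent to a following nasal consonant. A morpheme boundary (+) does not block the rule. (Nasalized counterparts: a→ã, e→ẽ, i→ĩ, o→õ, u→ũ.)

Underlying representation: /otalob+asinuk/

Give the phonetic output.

[otalob+asĩnuk]

/i/ before nasal /n/ → [ĩ]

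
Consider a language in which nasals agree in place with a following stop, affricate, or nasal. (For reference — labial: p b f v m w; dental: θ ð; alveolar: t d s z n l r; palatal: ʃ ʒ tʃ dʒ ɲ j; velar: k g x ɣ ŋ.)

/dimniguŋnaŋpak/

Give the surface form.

/m/ before /n/ (alveolar) → [n]
/ŋ/ before /n/ (alveolar) → [n]
/ŋ/ before /p/ (labial) → [m]

[dinnigunnampak]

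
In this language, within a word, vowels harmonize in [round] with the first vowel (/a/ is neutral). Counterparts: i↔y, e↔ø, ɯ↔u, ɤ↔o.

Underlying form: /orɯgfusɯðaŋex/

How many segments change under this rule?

3

/ɯ/ harmonizes with /o/ ([+round]) → [u]
/ɯ/ harmonizes with /o/ ([+round]) → [u]
/e/ harmonizes with /o/ ([+round]) → [ø]
3 segments change.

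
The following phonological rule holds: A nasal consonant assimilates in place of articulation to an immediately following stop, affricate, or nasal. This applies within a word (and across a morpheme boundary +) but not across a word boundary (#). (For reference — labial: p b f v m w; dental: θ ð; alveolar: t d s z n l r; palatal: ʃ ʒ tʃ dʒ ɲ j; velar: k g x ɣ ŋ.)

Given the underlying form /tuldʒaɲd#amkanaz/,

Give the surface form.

/ɲ/ before /d/ (alveolar) → [n]
/m/ before /k/ (velar) → [ŋ]

[tuldʒand#aŋkanaz]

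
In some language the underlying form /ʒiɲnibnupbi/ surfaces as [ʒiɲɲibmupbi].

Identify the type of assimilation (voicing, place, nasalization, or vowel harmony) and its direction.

/n/→[ɲ] /n/→[m].
Each target copies a feature from the preceding segment, so the direction is progressive.

place assimilation, progressive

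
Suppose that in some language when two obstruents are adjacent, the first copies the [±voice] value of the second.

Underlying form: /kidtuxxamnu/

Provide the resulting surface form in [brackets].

/d/ before /t/ (voiceless) → [t]

[kittuxxamnu]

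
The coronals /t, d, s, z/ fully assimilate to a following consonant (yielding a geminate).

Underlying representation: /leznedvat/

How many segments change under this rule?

/z/ before /n/ → [n] (total assimilation)
/d/ before /v/ → [v] (total assimilation)
2 segments change.

2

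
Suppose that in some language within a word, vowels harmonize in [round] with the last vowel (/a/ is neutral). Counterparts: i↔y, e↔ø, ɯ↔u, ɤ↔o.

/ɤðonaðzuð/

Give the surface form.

/ɤ/ harmonizes with /u/ ([+round]) → [o]

[oðonaðzuð]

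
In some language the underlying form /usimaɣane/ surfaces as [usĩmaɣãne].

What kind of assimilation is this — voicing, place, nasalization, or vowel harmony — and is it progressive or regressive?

nasalization, regressive

/i/→[ĩ] /a/→[ã].
Each target copies a feature from the following segment, so the direction is regressive.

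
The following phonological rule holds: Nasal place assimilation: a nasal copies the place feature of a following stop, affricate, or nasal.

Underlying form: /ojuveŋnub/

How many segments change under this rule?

/ŋ/ before /n/ (alveolar) → [n]
1 segment changes.

1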